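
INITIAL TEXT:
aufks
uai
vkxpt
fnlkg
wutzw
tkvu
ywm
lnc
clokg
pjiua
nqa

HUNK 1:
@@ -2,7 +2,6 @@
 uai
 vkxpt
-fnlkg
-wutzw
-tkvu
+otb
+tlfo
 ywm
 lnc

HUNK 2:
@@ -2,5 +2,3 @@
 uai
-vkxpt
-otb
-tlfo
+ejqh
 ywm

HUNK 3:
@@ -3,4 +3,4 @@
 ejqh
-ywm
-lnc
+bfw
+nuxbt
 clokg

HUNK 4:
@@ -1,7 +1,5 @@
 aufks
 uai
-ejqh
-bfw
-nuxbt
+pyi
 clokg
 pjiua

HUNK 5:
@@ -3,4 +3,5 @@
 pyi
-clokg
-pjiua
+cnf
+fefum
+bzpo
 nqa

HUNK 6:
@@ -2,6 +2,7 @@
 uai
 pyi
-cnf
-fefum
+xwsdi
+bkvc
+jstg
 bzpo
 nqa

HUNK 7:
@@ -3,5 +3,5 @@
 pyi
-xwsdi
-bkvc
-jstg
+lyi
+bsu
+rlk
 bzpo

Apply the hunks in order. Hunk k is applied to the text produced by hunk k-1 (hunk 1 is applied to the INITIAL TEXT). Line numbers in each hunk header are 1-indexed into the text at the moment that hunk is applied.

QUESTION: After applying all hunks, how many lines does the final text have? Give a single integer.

Hunk 1: at line 2 remove [fnlkg,wutzw,tkvu] add [otb,tlfo] -> 10 lines: aufks uai vkxpt otb tlfo ywm lnc clokg pjiua nqa
Hunk 2: at line 2 remove [vkxpt,otb,tlfo] add [ejqh] -> 8 lines: aufks uai ejqh ywm lnc clokg pjiua nqa
Hunk 3: at line 3 remove [ywm,lnc] add [bfw,nuxbt] -> 8 lines: aufks uai ejqh bfw nuxbt clokg pjiua nqa
Hunk 4: at line 1 remove [ejqh,bfw,nuxbt] add [pyi] -> 6 lines: aufks uai pyi clokg pjiua nqa
Hunk 5: at line 3 remove [clokg,pjiua] add [cnf,fefum,bzpo] -> 7 lines: aufks uai pyi cnf fefum bzpo nqa
Hunk 6: at line 2 remove [cnf,fefum] add [xwsdi,bkvc,jstg] -> 8 lines: aufks uai pyi xwsdi bkvc jstg bzpo nqa
Hunk 7: at line 3 remove [xwsdi,bkvc,jstg] add [lyi,bsu,rlk] -> 8 lines: aufks uai pyi lyi bsu rlk bzpo nqa
Final line count: 8

Answer: 8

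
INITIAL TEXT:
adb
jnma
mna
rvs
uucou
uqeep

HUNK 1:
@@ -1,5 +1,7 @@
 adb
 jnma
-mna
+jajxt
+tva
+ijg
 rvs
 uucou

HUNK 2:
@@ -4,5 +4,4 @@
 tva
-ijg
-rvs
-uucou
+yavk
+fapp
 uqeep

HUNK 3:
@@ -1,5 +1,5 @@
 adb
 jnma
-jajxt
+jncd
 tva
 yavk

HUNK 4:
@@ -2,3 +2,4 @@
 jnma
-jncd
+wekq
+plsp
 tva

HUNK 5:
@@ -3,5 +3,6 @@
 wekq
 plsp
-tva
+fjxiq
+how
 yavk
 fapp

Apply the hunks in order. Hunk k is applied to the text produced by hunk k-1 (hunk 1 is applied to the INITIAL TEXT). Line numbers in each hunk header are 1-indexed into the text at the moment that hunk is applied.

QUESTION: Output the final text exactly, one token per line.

Answer: adb
jnma
wekq
plsp
fjxiq
how
yavk
fapp
uqeep

Derivation:
Hunk 1: at line 1 remove [mna] add [jajxt,tva,ijg] -> 8 lines: adb jnma jajxt tva ijg rvs uucou uqeep
Hunk 2: at line 4 remove [ijg,rvs,uucou] add [yavk,fapp] -> 7 lines: adb jnma jajxt tva yavk fapp uqeep
Hunk 3: at line 1 remove [jajxt] add [jncd] -> 7 lines: adb jnma jncd tva yavk fapp uqeep
Hunk 4: at line 2 remove [jncd] add [wekq,plsp] -> 8 lines: adb jnma wekq plsp tva yavk fapp uqeep
Hunk 5: at line 3 remove [tva] add [fjxiq,how] -> 9 lines: adb jnma wekq plsp fjxiq how yavk fapp uqeep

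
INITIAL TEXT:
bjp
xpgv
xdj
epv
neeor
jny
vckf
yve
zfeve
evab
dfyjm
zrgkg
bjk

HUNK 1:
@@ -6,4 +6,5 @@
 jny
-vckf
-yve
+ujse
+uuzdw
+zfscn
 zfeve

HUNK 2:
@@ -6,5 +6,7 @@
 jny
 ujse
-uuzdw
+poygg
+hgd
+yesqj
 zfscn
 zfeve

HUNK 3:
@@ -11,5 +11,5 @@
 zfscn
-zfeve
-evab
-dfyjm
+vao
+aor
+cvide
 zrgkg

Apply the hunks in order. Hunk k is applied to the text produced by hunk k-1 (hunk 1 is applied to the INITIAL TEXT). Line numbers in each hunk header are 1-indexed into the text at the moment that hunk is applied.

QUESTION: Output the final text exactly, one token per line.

Answer: bjp
xpgv
xdj
epv
neeor
jny
ujse
poygg
hgd
yesqj
zfscn
vao
aor
cvide
zrgkg
bjk

Derivation:
Hunk 1: at line 6 remove [vckf,yve] add [ujse,uuzdw,zfscn] -> 14 lines: bjp xpgv xdj epv neeor jny ujse uuzdw zfscn zfeve evab dfyjm zrgkg bjk
Hunk 2: at line 6 remove [uuzdw] add [poygg,hgd,yesqj] -> 16 lines: bjp xpgv xdj epv neeor jny ujse poygg hgd yesqj zfscn zfeve evab dfyjm zrgkg bjk
Hunk 3: at line 11 remove [zfeve,evab,dfyjm] add [vao,aor,cvide] -> 16 lines: bjp xpgv xdj epv neeor jny ujse poygg hgd yesqj zfscn vao aor cvide zrgkg bjk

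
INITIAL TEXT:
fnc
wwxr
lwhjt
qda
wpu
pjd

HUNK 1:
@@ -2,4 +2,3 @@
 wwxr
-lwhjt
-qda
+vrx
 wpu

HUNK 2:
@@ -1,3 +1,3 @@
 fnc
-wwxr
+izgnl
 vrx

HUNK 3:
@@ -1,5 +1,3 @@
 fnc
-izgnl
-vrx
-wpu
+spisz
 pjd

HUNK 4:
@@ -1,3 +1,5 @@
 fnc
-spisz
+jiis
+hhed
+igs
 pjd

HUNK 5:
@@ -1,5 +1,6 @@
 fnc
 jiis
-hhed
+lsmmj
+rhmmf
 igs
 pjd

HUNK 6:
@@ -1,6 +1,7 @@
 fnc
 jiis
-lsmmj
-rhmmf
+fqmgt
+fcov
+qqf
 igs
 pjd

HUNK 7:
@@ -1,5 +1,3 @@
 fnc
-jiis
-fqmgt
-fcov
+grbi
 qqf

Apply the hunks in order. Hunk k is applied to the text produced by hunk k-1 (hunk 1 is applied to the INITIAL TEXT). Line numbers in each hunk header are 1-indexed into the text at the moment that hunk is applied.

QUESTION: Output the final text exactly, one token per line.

Answer: fnc
grbi
qqf
igs
pjd

Derivation:
Hunk 1: at line 2 remove [lwhjt,qda] add [vrx] -> 5 lines: fnc wwxr vrx wpu pjd
Hunk 2: at line 1 remove [wwxr] add [izgnl] -> 5 lines: fnc izgnl vrx wpu pjd
Hunk 3: at line 1 remove [izgnl,vrx,wpu] add [spisz] -> 3 lines: fnc spisz pjd
Hunk 4: at line 1 remove [spisz] add [jiis,hhed,igs] -> 5 lines: fnc jiis hhed igs pjd
Hunk 5: at line 1 remove [hhed] add [lsmmj,rhmmf] -> 6 lines: fnc jiis lsmmj rhmmf igs pjd
Hunk 6: at line 1 remove [lsmmj,rhmmf] add [fqmgt,fcov,qqf] -> 7 lines: fnc jiis fqmgt fcov qqf igs pjd
Hunk 7: at line 1 remove [jiis,fqmgt,fcov] add [grbi] -> 5 lines: fnc grbi qqf igs pjd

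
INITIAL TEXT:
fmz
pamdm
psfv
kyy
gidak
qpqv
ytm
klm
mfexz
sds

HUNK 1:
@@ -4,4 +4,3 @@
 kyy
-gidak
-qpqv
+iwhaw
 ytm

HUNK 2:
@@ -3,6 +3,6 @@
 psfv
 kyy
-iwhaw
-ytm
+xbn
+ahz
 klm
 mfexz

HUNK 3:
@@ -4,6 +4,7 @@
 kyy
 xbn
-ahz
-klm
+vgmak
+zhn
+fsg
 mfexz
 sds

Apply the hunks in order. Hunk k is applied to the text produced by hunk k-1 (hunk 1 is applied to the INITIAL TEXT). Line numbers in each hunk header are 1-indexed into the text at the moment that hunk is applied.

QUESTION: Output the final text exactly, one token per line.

Hunk 1: at line 4 remove [gidak,qpqv] add [iwhaw] -> 9 lines: fmz pamdm psfv kyy iwhaw ytm klm mfexz sds
Hunk 2: at line 3 remove [iwhaw,ytm] add [xbn,ahz] -> 9 lines: fmz pamdm psfv kyy xbn ahz klm mfexz sds
Hunk 3: at line 4 remove [ahz,klm] add [vgmak,zhn,fsg] -> 10 lines: fmz pamdm psfv kyy xbn vgmak zhn fsg mfexz sds

Answer: fmz
pamdm
psfv
kyy
xbn
vgmak
zhn
fsg
mfexz
sds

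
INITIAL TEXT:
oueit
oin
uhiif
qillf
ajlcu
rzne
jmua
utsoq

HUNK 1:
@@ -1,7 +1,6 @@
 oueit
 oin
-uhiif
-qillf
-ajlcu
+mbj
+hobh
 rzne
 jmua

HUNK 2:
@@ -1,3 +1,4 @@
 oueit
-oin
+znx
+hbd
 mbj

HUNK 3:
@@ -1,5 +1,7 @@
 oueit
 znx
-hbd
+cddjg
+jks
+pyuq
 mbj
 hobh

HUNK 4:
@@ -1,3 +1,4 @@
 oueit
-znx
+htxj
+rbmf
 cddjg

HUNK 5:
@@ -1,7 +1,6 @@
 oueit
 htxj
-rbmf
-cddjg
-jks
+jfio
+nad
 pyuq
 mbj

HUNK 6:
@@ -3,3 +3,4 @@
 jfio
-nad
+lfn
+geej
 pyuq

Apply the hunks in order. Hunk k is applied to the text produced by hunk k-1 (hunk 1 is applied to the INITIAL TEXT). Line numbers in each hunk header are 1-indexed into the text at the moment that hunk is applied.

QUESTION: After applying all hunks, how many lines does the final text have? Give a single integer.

Answer: 11

Derivation:
Hunk 1: at line 1 remove [uhiif,qillf,ajlcu] add [mbj,hobh] -> 7 lines: oueit oin mbj hobh rzne jmua utsoq
Hunk 2: at line 1 remove [oin] add [znx,hbd] -> 8 lines: oueit znx hbd mbj hobh rzne jmua utsoq
Hunk 3: at line 1 remove [hbd] add [cddjg,jks,pyuq] -> 10 lines: oueit znx cddjg jks pyuq mbj hobh rzne jmua utsoq
Hunk 4: at line 1 remove [znx] add [htxj,rbmf] -> 11 lines: oueit htxj rbmf cddjg jks pyuq mbj hobh rzne jmua utsoq
Hunk 5: at line 1 remove [rbmf,cddjg,jks] add [jfio,nad] -> 10 lines: oueit htxj jfio nad pyuq mbj hobh rzne jmua utsoq
Hunk 6: at line 3 remove [nad] add [lfn,geej] -> 11 lines: oueit htxj jfio lfn geej pyuq mbj hobh rzne jmua utsoq
Final line count: 11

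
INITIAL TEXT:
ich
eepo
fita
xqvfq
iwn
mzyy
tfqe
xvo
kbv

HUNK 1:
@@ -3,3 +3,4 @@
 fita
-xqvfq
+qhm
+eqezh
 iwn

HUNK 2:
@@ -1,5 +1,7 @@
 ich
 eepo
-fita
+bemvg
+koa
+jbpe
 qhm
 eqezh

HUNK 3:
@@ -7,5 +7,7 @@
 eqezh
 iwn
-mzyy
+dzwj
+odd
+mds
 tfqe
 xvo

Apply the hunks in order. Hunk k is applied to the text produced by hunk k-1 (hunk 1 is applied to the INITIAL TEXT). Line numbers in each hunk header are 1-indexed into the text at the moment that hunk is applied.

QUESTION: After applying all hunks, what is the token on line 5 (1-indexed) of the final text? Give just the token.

Hunk 1: at line 3 remove [xqvfq] add [qhm,eqezh] -> 10 lines: ich eepo fita qhm eqezh iwn mzyy tfqe xvo kbv
Hunk 2: at line 1 remove [fita] add [bemvg,koa,jbpe] -> 12 lines: ich eepo bemvg koa jbpe qhm eqezh iwn mzyy tfqe xvo kbv
Hunk 3: at line 7 remove [mzyy] add [dzwj,odd,mds] -> 14 lines: ich eepo bemvg koa jbpe qhm eqezh iwn dzwj odd mds tfqe xvo kbv
Final line 5: jbpe

Answer: jbpe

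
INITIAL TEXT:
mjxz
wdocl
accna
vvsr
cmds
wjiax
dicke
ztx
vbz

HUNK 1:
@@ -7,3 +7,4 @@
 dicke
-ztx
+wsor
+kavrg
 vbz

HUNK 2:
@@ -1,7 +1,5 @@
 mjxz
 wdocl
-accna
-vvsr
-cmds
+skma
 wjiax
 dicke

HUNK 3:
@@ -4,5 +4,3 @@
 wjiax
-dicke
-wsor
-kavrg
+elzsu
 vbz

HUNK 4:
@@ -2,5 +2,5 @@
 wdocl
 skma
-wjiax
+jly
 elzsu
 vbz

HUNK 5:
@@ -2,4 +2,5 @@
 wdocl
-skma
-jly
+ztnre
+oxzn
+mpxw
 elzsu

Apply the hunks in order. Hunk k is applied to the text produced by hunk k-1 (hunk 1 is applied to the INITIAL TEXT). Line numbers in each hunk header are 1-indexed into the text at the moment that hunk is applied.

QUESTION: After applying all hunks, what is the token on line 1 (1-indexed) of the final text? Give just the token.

Answer: mjxz

Derivation:
Hunk 1: at line 7 remove [ztx] add [wsor,kavrg] -> 10 lines: mjxz wdocl accna vvsr cmds wjiax dicke wsor kavrg vbz
Hunk 2: at line 1 remove [accna,vvsr,cmds] add [skma] -> 8 lines: mjxz wdocl skma wjiax dicke wsor kavrg vbz
Hunk 3: at line 4 remove [dicke,wsor,kavrg] add [elzsu] -> 6 lines: mjxz wdocl skma wjiax elzsu vbz
Hunk 4: at line 2 remove [wjiax] add [jly] -> 6 lines: mjxz wdocl skma jly elzsu vbz
Hunk 5: at line 2 remove [skma,jly] add [ztnre,oxzn,mpxw] -> 7 lines: mjxz wdocl ztnre oxzn mpxw elzsu vbz
Final line 1: mjxz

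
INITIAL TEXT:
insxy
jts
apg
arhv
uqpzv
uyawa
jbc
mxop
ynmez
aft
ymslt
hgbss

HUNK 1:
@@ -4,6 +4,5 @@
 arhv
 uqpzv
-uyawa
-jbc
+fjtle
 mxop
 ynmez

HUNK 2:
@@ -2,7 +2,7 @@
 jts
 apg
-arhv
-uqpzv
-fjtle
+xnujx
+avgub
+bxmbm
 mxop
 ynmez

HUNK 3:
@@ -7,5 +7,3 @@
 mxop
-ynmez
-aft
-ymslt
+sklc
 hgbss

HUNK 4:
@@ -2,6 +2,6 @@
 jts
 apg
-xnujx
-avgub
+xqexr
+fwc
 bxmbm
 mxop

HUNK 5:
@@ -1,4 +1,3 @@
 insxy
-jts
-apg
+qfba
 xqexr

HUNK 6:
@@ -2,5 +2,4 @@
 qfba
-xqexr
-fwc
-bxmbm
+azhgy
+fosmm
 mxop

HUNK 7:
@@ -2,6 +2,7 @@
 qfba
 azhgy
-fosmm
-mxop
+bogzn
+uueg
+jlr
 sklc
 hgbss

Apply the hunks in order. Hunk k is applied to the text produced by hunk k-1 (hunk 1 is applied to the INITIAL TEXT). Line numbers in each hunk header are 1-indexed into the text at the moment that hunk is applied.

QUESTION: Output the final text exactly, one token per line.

Hunk 1: at line 4 remove [uyawa,jbc] add [fjtle] -> 11 lines: insxy jts apg arhv uqpzv fjtle mxop ynmez aft ymslt hgbss
Hunk 2: at line 2 remove [arhv,uqpzv,fjtle] add [xnujx,avgub,bxmbm] -> 11 lines: insxy jts apg xnujx avgub bxmbm mxop ynmez aft ymslt hgbss
Hunk 3: at line 7 remove [ynmez,aft,ymslt] add [sklc] -> 9 lines: insxy jts apg xnujx avgub bxmbm mxop sklc hgbss
Hunk 4: at line 2 remove [xnujx,avgub] add [xqexr,fwc] -> 9 lines: insxy jts apg xqexr fwc bxmbm mxop sklc hgbss
Hunk 5: at line 1 remove [jts,apg] add [qfba] -> 8 lines: insxy qfba xqexr fwc bxmbm mxop sklc hgbss
Hunk 6: at line 2 remove [xqexr,fwc,bxmbm] add [azhgy,fosmm] -> 7 lines: insxy qfba azhgy fosmm mxop sklc hgbss
Hunk 7: at line 2 remove [fosmm,mxop] add [bogzn,uueg,jlr] -> 8 lines: insxy qfba azhgy bogzn uueg jlr sklc hgbss

Answer: insxy
qfba
azhgy
bogzn
uueg
jlr
sklc
hgbss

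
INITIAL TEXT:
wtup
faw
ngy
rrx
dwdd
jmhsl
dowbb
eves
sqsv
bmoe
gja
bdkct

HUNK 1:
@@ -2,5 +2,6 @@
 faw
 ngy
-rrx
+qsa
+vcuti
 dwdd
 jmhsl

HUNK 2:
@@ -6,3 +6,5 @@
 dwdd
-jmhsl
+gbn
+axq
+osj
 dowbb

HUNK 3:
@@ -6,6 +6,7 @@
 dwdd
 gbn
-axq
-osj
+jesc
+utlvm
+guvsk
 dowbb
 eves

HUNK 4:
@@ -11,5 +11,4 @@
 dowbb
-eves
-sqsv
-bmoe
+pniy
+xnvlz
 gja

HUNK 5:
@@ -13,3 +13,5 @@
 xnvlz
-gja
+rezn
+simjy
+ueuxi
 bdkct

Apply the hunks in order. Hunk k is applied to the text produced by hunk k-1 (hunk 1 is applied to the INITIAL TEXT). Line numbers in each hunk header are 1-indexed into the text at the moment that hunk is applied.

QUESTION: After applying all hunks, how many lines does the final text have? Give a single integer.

Hunk 1: at line 2 remove [rrx] add [qsa,vcuti] -> 13 lines: wtup faw ngy qsa vcuti dwdd jmhsl dowbb eves sqsv bmoe gja bdkct
Hunk 2: at line 6 remove [jmhsl] add [gbn,axq,osj] -> 15 lines: wtup faw ngy qsa vcuti dwdd gbn axq osj dowbb eves sqsv bmoe gja bdkct
Hunk 3: at line 6 remove [axq,osj] add [jesc,utlvm,guvsk] -> 16 lines: wtup faw ngy qsa vcuti dwdd gbn jesc utlvm guvsk dowbb eves sqsv bmoe gja bdkct
Hunk 4: at line 11 remove [eves,sqsv,bmoe] add [pniy,xnvlz] -> 15 lines: wtup faw ngy qsa vcuti dwdd gbn jesc utlvm guvsk dowbb pniy xnvlz gja bdkct
Hunk 5: at line 13 remove [gja] add [rezn,simjy,ueuxi] -> 17 lines: wtup faw ngy qsa vcuti dwdd gbn jesc utlvm guvsk dowbb pniy xnvlz rezn simjy ueuxi bdkct
Final line count: 17

Answer: 17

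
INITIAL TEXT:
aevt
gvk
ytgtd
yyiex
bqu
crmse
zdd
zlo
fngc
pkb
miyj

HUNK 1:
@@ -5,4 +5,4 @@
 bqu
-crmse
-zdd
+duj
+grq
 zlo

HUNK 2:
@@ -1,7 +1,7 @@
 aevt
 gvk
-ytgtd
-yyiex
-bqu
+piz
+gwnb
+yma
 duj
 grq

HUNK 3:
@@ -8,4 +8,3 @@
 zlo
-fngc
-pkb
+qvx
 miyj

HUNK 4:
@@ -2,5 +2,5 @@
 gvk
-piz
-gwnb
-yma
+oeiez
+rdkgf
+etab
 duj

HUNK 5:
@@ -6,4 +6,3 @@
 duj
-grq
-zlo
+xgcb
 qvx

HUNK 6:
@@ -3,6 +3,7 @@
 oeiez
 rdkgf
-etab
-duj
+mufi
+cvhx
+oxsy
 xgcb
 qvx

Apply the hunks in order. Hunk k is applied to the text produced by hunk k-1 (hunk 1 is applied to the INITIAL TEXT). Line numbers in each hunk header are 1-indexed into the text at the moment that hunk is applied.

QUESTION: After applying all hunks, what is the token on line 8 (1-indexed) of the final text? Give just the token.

Answer: xgcb

Derivation:
Hunk 1: at line 5 remove [crmse,zdd] add [duj,grq] -> 11 lines: aevt gvk ytgtd yyiex bqu duj grq zlo fngc pkb miyj
Hunk 2: at line 1 remove [ytgtd,yyiex,bqu] add [piz,gwnb,yma] -> 11 lines: aevt gvk piz gwnb yma duj grq zlo fngc pkb miyj
Hunk 3: at line 8 remove [fngc,pkb] add [qvx] -> 10 lines: aevt gvk piz gwnb yma duj grq zlo qvx miyj
Hunk 4: at line 2 remove [piz,gwnb,yma] add [oeiez,rdkgf,etab] -> 10 lines: aevt gvk oeiez rdkgf etab duj grq zlo qvx miyj
Hunk 5: at line 6 remove [grq,zlo] add [xgcb] -> 9 lines: aevt gvk oeiez rdkgf etab duj xgcb qvx miyj
Hunk 6: at line 3 remove [etab,duj] add [mufi,cvhx,oxsy] -> 10 lines: aevt gvk oeiez rdkgf mufi cvhx oxsy xgcb qvx miyj
Final line 8: xgcb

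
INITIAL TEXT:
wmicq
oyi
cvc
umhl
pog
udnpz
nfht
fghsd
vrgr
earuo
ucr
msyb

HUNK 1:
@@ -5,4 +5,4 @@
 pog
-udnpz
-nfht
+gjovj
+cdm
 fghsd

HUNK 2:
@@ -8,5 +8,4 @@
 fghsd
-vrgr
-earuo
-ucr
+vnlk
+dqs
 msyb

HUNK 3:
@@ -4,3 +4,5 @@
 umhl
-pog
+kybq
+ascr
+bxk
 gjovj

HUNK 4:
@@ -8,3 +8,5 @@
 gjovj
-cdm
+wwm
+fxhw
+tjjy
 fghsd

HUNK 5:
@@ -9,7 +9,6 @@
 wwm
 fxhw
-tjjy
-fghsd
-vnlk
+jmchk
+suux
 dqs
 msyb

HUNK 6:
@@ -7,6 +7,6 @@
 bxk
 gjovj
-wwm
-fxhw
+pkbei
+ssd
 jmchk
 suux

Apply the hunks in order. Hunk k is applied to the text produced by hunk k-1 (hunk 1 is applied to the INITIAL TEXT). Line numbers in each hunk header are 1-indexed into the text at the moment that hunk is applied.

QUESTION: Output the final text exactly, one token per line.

Answer: wmicq
oyi
cvc
umhl
kybq
ascr
bxk
gjovj
pkbei
ssd
jmchk
suux
dqs
msyb

Derivation:
Hunk 1: at line 5 remove [udnpz,nfht] add [gjovj,cdm] -> 12 lines: wmicq oyi cvc umhl pog gjovj cdm fghsd vrgr earuo ucr msyb
Hunk 2: at line 8 remove [vrgr,earuo,ucr] add [vnlk,dqs] -> 11 lines: wmicq oyi cvc umhl pog gjovj cdm fghsd vnlk dqs msyb
Hunk 3: at line 4 remove [pog] add [kybq,ascr,bxk] -> 13 lines: wmicq oyi cvc umhl kybq ascr bxk gjovj cdm fghsd vnlk dqs msyb
Hunk 4: at line 8 remove [cdm] add [wwm,fxhw,tjjy] -> 15 lines: wmicq oyi cvc umhl kybq ascr bxk gjovj wwm fxhw tjjy fghsd vnlk dqs msyb
Hunk 5: at line 9 remove [tjjy,fghsd,vnlk] add [jmchk,suux] -> 14 lines: wmicq oyi cvc umhl kybq ascr bxk gjovj wwm fxhw jmchk suux dqs msyb
Hunk 6: at line 7 remove [wwm,fxhw] add [pkbei,ssd] -> 14 lines: wmicq oyi cvc umhl kybq ascr bxk gjovj pkbei ssd jmchk suux dqs msyb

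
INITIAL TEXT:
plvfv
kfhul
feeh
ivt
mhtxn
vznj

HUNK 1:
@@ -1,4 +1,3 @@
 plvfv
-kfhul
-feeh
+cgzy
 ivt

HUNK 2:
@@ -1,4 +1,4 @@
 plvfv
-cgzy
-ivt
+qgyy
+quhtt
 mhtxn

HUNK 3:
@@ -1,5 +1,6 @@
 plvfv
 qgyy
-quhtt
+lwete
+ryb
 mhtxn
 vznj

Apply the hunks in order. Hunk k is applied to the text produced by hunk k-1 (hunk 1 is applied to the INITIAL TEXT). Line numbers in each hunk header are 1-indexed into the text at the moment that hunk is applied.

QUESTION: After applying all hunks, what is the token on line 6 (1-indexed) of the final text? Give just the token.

Answer: vznj

Derivation:
Hunk 1: at line 1 remove [kfhul,feeh] add [cgzy] -> 5 lines: plvfv cgzy ivt mhtxn vznj
Hunk 2: at line 1 remove [cgzy,ivt] add [qgyy,quhtt] -> 5 lines: plvfv qgyy quhtt mhtxn vznj
Hunk 3: at line 1 remove [quhtt] add [lwete,ryb] -> 6 lines: plvfv qgyy lwete ryb mhtxn vznj
Final line 6: vznj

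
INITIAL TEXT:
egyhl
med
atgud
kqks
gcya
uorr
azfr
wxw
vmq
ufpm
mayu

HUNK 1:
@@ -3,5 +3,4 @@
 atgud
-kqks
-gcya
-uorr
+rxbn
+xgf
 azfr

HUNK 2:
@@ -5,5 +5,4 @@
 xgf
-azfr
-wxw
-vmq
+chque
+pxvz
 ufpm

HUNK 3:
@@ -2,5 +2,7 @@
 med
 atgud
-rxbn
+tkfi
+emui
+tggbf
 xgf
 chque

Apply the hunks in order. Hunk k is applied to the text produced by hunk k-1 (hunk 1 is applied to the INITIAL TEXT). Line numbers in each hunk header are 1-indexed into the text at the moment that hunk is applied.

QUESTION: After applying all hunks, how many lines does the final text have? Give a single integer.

Hunk 1: at line 3 remove [kqks,gcya,uorr] add [rxbn,xgf] -> 10 lines: egyhl med atgud rxbn xgf azfr wxw vmq ufpm mayu
Hunk 2: at line 5 remove [azfr,wxw,vmq] add [chque,pxvz] -> 9 lines: egyhl med atgud rxbn xgf chque pxvz ufpm mayu
Hunk 3: at line 2 remove [rxbn] add [tkfi,emui,tggbf] -> 11 lines: egyhl med atgud tkfi emui tggbf xgf chque pxvz ufpm mayu
Final line count: 11

Answer: 11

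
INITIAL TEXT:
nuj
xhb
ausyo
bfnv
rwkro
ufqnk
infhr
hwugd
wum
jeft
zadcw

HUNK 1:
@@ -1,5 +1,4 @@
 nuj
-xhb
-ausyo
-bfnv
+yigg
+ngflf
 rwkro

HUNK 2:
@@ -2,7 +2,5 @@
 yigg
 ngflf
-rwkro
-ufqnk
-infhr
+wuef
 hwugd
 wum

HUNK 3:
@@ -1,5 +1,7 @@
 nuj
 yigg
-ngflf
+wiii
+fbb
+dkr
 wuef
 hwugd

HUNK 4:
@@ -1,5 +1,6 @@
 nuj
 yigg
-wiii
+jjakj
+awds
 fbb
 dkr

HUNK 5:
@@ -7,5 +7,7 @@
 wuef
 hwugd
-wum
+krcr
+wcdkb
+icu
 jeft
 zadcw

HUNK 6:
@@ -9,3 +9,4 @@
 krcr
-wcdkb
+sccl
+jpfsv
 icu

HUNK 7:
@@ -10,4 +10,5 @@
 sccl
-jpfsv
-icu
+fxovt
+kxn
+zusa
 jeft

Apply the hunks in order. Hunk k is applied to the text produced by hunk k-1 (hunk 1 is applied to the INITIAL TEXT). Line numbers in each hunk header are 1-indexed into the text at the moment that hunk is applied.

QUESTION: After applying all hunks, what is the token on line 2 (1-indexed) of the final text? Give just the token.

Hunk 1: at line 1 remove [xhb,ausyo,bfnv] add [yigg,ngflf] -> 10 lines: nuj yigg ngflf rwkro ufqnk infhr hwugd wum jeft zadcw
Hunk 2: at line 2 remove [rwkro,ufqnk,infhr] add [wuef] -> 8 lines: nuj yigg ngflf wuef hwugd wum jeft zadcw
Hunk 3: at line 1 remove [ngflf] add [wiii,fbb,dkr] -> 10 lines: nuj yigg wiii fbb dkr wuef hwugd wum jeft zadcw
Hunk 4: at line 1 remove [wiii] add [jjakj,awds] -> 11 lines: nuj yigg jjakj awds fbb dkr wuef hwugd wum jeft zadcw
Hunk 5: at line 7 remove [wum] add [krcr,wcdkb,icu] -> 13 lines: nuj yigg jjakj awds fbb dkr wuef hwugd krcr wcdkb icu jeft zadcw
Hunk 6: at line 9 remove [wcdkb] add [sccl,jpfsv] -> 14 lines: nuj yigg jjakj awds fbb dkr wuef hwugd krcr sccl jpfsv icu jeft zadcw
Hunk 7: at line 10 remove [jpfsv,icu] add [fxovt,kxn,zusa] -> 15 lines: nuj yigg jjakj awds fbb dkr wuef hwugd krcr sccl fxovt kxn zusa jeft zadcw
Final line 2: yigg

Answer: yigg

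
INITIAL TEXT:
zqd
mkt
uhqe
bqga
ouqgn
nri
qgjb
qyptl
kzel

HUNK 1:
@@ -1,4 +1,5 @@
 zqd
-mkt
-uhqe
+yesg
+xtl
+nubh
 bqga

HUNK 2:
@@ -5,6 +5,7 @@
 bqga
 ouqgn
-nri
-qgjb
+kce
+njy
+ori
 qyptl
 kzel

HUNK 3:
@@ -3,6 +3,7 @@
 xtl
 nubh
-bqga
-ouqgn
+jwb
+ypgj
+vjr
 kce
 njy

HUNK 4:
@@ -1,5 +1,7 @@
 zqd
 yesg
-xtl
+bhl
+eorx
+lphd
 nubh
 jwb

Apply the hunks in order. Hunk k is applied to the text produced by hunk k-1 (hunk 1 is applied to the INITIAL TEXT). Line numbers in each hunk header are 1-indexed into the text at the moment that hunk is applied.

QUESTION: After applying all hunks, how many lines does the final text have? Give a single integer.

Answer: 14

Derivation:
Hunk 1: at line 1 remove [mkt,uhqe] add [yesg,xtl,nubh] -> 10 lines: zqd yesg xtl nubh bqga ouqgn nri qgjb qyptl kzel
Hunk 2: at line 5 remove [nri,qgjb] add [kce,njy,ori] -> 11 lines: zqd yesg xtl nubh bqga ouqgn kce njy ori qyptl kzel
Hunk 3: at line 3 remove [bqga,ouqgn] add [jwb,ypgj,vjr] -> 12 lines: zqd yesg xtl nubh jwb ypgj vjr kce njy ori qyptl kzel
Hunk 4: at line 1 remove [xtl] add [bhl,eorx,lphd] -> 14 lines: zqd yesg bhl eorx lphd nubh jwb ypgj vjr kce njy ori qyptl kzel
Final line count: 14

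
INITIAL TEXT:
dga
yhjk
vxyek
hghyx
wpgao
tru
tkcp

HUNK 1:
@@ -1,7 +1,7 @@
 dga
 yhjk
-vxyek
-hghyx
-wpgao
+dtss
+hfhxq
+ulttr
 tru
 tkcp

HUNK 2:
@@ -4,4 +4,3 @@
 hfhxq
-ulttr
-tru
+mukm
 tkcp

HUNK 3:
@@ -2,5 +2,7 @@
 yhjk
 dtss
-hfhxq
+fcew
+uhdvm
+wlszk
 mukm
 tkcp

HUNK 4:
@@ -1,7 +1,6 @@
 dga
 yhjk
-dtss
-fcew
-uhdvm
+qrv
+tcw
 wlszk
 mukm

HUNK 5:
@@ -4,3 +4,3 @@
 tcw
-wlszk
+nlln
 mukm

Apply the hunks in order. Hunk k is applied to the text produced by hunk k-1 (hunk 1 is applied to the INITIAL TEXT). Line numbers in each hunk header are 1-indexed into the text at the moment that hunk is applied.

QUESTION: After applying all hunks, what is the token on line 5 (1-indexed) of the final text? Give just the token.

Hunk 1: at line 1 remove [vxyek,hghyx,wpgao] add [dtss,hfhxq,ulttr] -> 7 lines: dga yhjk dtss hfhxq ulttr tru tkcp
Hunk 2: at line 4 remove [ulttr,tru] add [mukm] -> 6 lines: dga yhjk dtss hfhxq mukm tkcp
Hunk 3: at line 2 remove [hfhxq] add [fcew,uhdvm,wlszk] -> 8 lines: dga yhjk dtss fcew uhdvm wlszk mukm tkcp
Hunk 4: at line 1 remove [dtss,fcew,uhdvm] add [qrv,tcw] -> 7 lines: dga yhjk qrv tcw wlszk mukm tkcp
Hunk 5: at line 4 remove [wlszk] add [nlln] -> 7 lines: dga yhjk qrv tcw nlln mukm tkcp
Final line 5: nlln

Answer: nlln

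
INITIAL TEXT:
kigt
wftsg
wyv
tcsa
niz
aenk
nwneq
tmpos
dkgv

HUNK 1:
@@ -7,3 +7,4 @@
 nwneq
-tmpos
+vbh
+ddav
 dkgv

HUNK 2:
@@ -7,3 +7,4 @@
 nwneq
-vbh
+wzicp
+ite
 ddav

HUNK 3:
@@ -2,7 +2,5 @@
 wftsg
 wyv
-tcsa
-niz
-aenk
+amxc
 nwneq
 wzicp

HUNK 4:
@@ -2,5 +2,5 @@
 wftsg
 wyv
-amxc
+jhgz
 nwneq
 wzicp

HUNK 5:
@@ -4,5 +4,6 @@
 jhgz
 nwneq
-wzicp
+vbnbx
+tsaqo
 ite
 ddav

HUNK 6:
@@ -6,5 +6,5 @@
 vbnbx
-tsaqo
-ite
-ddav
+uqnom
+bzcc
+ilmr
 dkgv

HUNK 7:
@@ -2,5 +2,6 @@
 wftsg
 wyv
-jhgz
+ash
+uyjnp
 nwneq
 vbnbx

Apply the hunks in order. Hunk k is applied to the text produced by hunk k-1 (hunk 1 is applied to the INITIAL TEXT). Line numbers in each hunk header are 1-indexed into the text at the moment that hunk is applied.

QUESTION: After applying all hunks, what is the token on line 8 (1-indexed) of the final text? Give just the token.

Hunk 1: at line 7 remove [tmpos] add [vbh,ddav] -> 10 lines: kigt wftsg wyv tcsa niz aenk nwneq vbh ddav dkgv
Hunk 2: at line 7 remove [vbh] add [wzicp,ite] -> 11 lines: kigt wftsg wyv tcsa niz aenk nwneq wzicp ite ddav dkgv
Hunk 3: at line 2 remove [tcsa,niz,aenk] add [amxc] -> 9 lines: kigt wftsg wyv amxc nwneq wzicp ite ddav dkgv
Hunk 4: at line 2 remove [amxc] add [jhgz] -> 9 lines: kigt wftsg wyv jhgz nwneq wzicp ite ddav dkgv
Hunk 5: at line 4 remove [wzicp] add [vbnbx,tsaqo] -> 10 lines: kigt wftsg wyv jhgz nwneq vbnbx tsaqo ite ddav dkgv
Hunk 6: at line 6 remove [tsaqo,ite,ddav] add [uqnom,bzcc,ilmr] -> 10 lines: kigt wftsg wyv jhgz nwneq vbnbx uqnom bzcc ilmr dkgv
Hunk 7: at line 2 remove [jhgz] add [ash,uyjnp] -> 11 lines: kigt wftsg wyv ash uyjnp nwneq vbnbx uqnom bzcc ilmr dkgv
Final line 8: uqnom

Answer: uqnom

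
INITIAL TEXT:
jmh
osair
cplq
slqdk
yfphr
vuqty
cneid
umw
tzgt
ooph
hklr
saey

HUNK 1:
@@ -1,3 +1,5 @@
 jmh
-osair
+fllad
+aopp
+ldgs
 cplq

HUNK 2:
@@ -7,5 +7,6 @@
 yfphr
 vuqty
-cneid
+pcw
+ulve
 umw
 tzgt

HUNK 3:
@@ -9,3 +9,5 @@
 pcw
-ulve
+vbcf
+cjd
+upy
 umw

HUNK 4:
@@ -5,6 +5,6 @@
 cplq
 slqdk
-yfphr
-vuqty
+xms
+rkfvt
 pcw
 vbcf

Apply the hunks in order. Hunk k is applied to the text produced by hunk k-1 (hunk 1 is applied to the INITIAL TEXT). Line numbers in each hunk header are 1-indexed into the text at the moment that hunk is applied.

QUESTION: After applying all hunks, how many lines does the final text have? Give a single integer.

Answer: 17

Derivation:
Hunk 1: at line 1 remove [osair] add [fllad,aopp,ldgs] -> 14 lines: jmh fllad aopp ldgs cplq slqdk yfphr vuqty cneid umw tzgt ooph hklr saey
Hunk 2: at line 7 remove [cneid] add [pcw,ulve] -> 15 lines: jmh fllad aopp ldgs cplq slqdk yfphr vuqty pcw ulve umw tzgt ooph hklr saey
Hunk 3: at line 9 remove [ulve] add [vbcf,cjd,upy] -> 17 lines: jmh fllad aopp ldgs cplq slqdk yfphr vuqty pcw vbcf cjd upy umw tzgt ooph hklr saey
Hunk 4: at line 5 remove [yfphr,vuqty] add [xms,rkfvt] -> 17 lines: jmh fllad aopp ldgs cplq slqdk xms rkfvt pcw vbcf cjd upy umw tzgt ooph hklr saey
Final line count: 17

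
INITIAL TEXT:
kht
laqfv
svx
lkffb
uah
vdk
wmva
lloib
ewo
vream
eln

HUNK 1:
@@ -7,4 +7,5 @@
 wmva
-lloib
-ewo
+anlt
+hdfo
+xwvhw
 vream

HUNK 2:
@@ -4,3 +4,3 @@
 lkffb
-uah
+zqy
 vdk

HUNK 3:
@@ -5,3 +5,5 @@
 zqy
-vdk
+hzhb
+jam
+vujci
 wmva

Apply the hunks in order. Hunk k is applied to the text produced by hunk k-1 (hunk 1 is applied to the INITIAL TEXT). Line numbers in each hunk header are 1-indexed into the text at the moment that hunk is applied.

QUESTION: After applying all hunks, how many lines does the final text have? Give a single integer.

Hunk 1: at line 7 remove [lloib,ewo] add [anlt,hdfo,xwvhw] -> 12 lines: kht laqfv svx lkffb uah vdk wmva anlt hdfo xwvhw vream eln
Hunk 2: at line 4 remove [uah] add [zqy] -> 12 lines: kht laqfv svx lkffb zqy vdk wmva anlt hdfo xwvhw vream eln
Hunk 3: at line 5 remove [vdk] add [hzhb,jam,vujci] -> 14 lines: kht laqfv svx lkffb zqy hzhb jam vujci wmva anlt hdfo xwvhw vream eln
Final line count: 14

Answer: 14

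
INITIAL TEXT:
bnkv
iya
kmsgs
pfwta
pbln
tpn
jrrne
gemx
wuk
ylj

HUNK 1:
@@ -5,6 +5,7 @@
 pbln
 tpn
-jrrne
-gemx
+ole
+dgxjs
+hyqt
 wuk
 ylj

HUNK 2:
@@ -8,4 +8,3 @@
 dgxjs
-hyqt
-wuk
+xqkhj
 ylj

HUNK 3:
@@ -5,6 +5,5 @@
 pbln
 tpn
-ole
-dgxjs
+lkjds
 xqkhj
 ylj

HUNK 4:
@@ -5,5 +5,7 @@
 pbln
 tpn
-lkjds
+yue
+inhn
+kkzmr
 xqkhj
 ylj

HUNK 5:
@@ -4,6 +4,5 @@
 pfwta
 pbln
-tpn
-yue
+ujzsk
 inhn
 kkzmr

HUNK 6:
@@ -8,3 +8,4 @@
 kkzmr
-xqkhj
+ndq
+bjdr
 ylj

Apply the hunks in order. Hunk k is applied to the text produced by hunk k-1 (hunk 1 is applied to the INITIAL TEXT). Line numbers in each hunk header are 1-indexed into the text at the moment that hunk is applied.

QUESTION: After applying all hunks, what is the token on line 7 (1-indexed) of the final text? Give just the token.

Answer: inhn

Derivation:
Hunk 1: at line 5 remove [jrrne,gemx] add [ole,dgxjs,hyqt] -> 11 lines: bnkv iya kmsgs pfwta pbln tpn ole dgxjs hyqt wuk ylj
Hunk 2: at line 8 remove [hyqt,wuk] add [xqkhj] -> 10 lines: bnkv iya kmsgs pfwta pbln tpn ole dgxjs xqkhj ylj
Hunk 3: at line 5 remove [ole,dgxjs] add [lkjds] -> 9 lines: bnkv iya kmsgs pfwta pbln tpn lkjds xqkhj ylj
Hunk 4: at line 5 remove [lkjds] add [yue,inhn,kkzmr] -> 11 lines: bnkv iya kmsgs pfwta pbln tpn yue inhn kkzmr xqkhj ylj
Hunk 5: at line 4 remove [tpn,yue] add [ujzsk] -> 10 lines: bnkv iya kmsgs pfwta pbln ujzsk inhn kkzmr xqkhj ylj
Hunk 6: at line 8 remove [xqkhj] add [ndq,bjdr] -> 11 lines: bnkv iya kmsgs pfwta pbln ujzsk inhn kkzmr ndq bjdr ylj
Final line 7: inhn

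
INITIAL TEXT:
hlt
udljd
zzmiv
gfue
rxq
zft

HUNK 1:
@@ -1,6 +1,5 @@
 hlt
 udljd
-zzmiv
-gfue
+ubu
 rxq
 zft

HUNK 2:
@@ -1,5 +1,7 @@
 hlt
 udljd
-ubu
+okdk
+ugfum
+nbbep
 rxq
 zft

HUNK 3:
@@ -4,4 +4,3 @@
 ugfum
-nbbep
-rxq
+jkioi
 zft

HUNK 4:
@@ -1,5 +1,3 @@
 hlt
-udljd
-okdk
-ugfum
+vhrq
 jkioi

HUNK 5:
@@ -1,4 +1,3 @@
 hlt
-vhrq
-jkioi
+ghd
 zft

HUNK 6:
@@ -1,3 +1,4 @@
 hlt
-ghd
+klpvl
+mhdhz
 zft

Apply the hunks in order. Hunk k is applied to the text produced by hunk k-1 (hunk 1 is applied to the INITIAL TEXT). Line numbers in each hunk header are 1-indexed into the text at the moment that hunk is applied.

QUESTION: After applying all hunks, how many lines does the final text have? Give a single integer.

Answer: 4

Derivation:
Hunk 1: at line 1 remove [zzmiv,gfue] add [ubu] -> 5 lines: hlt udljd ubu rxq zft
Hunk 2: at line 1 remove [ubu] add [okdk,ugfum,nbbep] -> 7 lines: hlt udljd okdk ugfum nbbep rxq zft
Hunk 3: at line 4 remove [nbbep,rxq] add [jkioi] -> 6 lines: hlt udljd okdk ugfum jkioi zft
Hunk 4: at line 1 remove [udljd,okdk,ugfum] add [vhrq] -> 4 lines: hlt vhrq jkioi zft
Hunk 5: at line 1 remove [vhrq,jkioi] add [ghd] -> 3 lines: hlt ghd zft
Hunk 6: at line 1 remove [ghd] add [klpvl,mhdhz] -> 4 lines: hlt klpvl mhdhz zft
Final line count: 4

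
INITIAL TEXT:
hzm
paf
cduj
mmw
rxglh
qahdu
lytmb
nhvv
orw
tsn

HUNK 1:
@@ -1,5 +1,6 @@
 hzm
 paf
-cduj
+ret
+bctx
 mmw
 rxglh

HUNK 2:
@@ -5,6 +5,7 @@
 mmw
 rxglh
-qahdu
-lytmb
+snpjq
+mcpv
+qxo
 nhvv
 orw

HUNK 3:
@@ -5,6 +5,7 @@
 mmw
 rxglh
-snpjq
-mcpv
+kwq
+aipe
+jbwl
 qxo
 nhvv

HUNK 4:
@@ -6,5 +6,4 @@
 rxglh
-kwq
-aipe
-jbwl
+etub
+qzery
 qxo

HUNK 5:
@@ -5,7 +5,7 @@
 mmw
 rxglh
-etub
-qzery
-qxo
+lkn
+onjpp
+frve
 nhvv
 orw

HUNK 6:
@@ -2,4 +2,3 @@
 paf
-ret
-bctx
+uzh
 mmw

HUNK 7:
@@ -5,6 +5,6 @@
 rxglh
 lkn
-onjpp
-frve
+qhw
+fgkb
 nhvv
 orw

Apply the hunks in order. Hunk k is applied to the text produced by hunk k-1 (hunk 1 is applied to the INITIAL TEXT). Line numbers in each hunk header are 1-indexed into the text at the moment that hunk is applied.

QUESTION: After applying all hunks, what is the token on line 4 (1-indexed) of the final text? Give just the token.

Hunk 1: at line 1 remove [cduj] add [ret,bctx] -> 11 lines: hzm paf ret bctx mmw rxglh qahdu lytmb nhvv orw tsn
Hunk 2: at line 5 remove [qahdu,lytmb] add [snpjq,mcpv,qxo] -> 12 lines: hzm paf ret bctx mmw rxglh snpjq mcpv qxo nhvv orw tsn
Hunk 3: at line 5 remove [snpjq,mcpv] add [kwq,aipe,jbwl] -> 13 lines: hzm paf ret bctx mmw rxglh kwq aipe jbwl qxo nhvv orw tsn
Hunk 4: at line 6 remove [kwq,aipe,jbwl] add [etub,qzery] -> 12 lines: hzm paf ret bctx mmw rxglh etub qzery qxo nhvv orw tsn
Hunk 5: at line 5 remove [etub,qzery,qxo] add [lkn,onjpp,frve] -> 12 lines: hzm paf ret bctx mmw rxglh lkn onjpp frve nhvv orw tsn
Hunk 6: at line 2 remove [ret,bctx] add [uzh] -> 11 lines: hzm paf uzh mmw rxglh lkn onjpp frve nhvv orw tsn
Hunk 7: at line 5 remove [onjpp,frve] add [qhw,fgkb] -> 11 lines: hzm paf uzh mmw rxglh lkn qhw fgkb nhvv orw tsn
Final line 4: mmw

Answer: mmw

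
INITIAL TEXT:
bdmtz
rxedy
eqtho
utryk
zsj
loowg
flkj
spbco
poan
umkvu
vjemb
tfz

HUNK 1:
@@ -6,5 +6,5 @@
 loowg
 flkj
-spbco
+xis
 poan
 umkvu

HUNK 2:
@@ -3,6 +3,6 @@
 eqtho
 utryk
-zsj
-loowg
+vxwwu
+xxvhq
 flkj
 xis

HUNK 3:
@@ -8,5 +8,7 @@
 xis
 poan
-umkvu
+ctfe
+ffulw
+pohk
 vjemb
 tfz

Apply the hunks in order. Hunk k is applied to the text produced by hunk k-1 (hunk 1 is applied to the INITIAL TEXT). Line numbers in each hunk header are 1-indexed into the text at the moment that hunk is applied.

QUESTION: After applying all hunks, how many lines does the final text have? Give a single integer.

Answer: 14

Derivation:
Hunk 1: at line 6 remove [spbco] add [xis] -> 12 lines: bdmtz rxedy eqtho utryk zsj loowg flkj xis poan umkvu vjemb tfz
Hunk 2: at line 3 remove [zsj,loowg] add [vxwwu,xxvhq] -> 12 lines: bdmtz rxedy eqtho utryk vxwwu xxvhq flkj xis poan umkvu vjemb tfz
Hunk 3: at line 8 remove [umkvu] add [ctfe,ffulw,pohk] -> 14 lines: bdmtz rxedy eqtho utryk vxwwu xxvhq flkj xis poan ctfe ffulw pohk vjemb tfz
Final line count: 14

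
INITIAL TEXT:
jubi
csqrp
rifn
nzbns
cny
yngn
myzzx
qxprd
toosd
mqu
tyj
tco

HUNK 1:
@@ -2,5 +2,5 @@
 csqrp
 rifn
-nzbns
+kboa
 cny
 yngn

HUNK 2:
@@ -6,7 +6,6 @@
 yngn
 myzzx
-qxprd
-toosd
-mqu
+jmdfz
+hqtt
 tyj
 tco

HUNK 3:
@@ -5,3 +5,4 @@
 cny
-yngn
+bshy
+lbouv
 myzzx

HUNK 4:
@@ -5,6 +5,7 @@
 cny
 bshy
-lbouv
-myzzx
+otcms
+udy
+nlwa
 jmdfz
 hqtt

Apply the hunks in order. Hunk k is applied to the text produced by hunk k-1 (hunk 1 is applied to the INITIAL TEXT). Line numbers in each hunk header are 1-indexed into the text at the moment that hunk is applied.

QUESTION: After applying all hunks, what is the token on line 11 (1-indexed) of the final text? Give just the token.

Answer: hqtt

Derivation:
Hunk 1: at line 2 remove [nzbns] add [kboa] -> 12 lines: jubi csqrp rifn kboa cny yngn myzzx qxprd toosd mqu tyj tco
Hunk 2: at line 6 remove [qxprd,toosd,mqu] add [jmdfz,hqtt] -> 11 lines: jubi csqrp rifn kboa cny yngn myzzx jmdfz hqtt tyj tco
Hunk 3: at line 5 remove [yngn] add [bshy,lbouv] -> 12 lines: jubi csqrp rifn kboa cny bshy lbouv myzzx jmdfz hqtt tyj tco
Hunk 4: at line 5 remove [lbouv,myzzx] add [otcms,udy,nlwa] -> 13 lines: jubi csqrp rifn kboa cny bshy otcms udy nlwa jmdfz hqtt tyj tco
Final line 11: hqtt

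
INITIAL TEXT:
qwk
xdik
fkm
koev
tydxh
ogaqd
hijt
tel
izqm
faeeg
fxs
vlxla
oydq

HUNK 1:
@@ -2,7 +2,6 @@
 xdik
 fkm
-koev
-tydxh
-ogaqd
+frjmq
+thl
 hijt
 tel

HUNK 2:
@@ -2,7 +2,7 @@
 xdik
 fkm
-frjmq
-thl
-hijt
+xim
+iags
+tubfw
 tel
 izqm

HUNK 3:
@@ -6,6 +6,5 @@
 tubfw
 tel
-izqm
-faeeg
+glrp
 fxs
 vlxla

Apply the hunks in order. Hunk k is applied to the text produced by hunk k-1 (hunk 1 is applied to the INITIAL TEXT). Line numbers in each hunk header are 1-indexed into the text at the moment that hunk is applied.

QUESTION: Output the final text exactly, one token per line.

Answer: qwk
xdik
fkm
xim
iags
tubfw
tel
glrp
fxs
vlxla
oydq

Derivation:
Hunk 1: at line 2 remove [koev,tydxh,ogaqd] add [frjmq,thl] -> 12 lines: qwk xdik fkm frjmq thl hijt tel izqm faeeg fxs vlxla oydq
Hunk 2: at line 2 remove [frjmq,thl,hijt] add [xim,iags,tubfw] -> 12 lines: qwk xdik fkm xim iags tubfw tel izqm faeeg fxs vlxla oydq
Hunk 3: at line 6 remove [izqm,faeeg] add [glrp] -> 11 lines: qwk xdik fkm xim iags tubfw tel glrp fxs vlxla oydq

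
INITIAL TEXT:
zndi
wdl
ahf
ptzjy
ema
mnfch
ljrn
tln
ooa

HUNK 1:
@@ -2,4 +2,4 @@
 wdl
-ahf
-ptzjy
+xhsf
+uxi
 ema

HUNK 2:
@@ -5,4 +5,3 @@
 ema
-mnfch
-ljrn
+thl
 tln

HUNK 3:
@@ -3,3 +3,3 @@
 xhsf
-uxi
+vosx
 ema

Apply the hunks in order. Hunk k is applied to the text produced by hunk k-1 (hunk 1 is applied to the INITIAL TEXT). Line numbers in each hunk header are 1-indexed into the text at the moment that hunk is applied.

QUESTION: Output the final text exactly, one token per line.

Answer: zndi
wdl
xhsf
vosx
ema
thl
tln
ooa

Derivation:
Hunk 1: at line 2 remove [ahf,ptzjy] add [xhsf,uxi] -> 9 lines: zndi wdl xhsf uxi ema mnfch ljrn tln ooa
Hunk 2: at line 5 remove [mnfch,ljrn] add [thl] -> 8 lines: zndi wdl xhsf uxi ema thl tln ooa
Hunk 3: at line 3 remove [uxi] add [vosx] -> 8 lines: zndi wdl xhsf vosx ema thl tln ooa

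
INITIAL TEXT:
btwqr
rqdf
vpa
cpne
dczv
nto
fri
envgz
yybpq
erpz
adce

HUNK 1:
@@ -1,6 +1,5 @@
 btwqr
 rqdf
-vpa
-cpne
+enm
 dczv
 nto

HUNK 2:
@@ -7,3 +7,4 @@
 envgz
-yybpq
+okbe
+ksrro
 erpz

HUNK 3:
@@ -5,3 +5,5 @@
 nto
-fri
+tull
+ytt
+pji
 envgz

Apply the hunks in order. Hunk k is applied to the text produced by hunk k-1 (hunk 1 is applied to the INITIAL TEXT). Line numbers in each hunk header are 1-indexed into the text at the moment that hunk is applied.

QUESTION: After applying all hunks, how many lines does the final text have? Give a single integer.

Answer: 13

Derivation:
Hunk 1: at line 1 remove [vpa,cpne] add [enm] -> 10 lines: btwqr rqdf enm dczv nto fri envgz yybpq erpz adce
Hunk 2: at line 7 remove [yybpq] add [okbe,ksrro] -> 11 lines: btwqr rqdf enm dczv nto fri envgz okbe ksrro erpz adce
Hunk 3: at line 5 remove [fri] add [tull,ytt,pji] -> 13 lines: btwqr rqdf enm dczv nto tull ytt pji envgz okbe ksrro erpz adce
Final line count: 13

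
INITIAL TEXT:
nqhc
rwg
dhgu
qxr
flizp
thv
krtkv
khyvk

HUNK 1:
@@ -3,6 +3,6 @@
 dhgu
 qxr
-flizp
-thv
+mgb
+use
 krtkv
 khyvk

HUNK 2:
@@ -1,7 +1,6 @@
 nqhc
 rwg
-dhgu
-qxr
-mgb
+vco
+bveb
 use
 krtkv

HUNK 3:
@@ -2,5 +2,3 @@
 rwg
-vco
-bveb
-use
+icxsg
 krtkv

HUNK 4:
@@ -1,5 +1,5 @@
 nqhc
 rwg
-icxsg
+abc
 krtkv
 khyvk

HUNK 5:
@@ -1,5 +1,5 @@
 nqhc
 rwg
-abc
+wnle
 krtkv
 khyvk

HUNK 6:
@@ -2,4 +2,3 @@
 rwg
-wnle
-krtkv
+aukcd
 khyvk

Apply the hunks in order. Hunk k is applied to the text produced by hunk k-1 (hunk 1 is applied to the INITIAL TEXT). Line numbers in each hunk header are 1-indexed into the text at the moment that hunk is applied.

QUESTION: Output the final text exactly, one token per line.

Answer: nqhc
rwg
aukcd
khyvk

Derivation:
Hunk 1: at line 3 remove [flizp,thv] add [mgb,use] -> 8 lines: nqhc rwg dhgu qxr mgb use krtkv khyvk
Hunk 2: at line 1 remove [dhgu,qxr,mgb] add [vco,bveb] -> 7 lines: nqhc rwg vco bveb use krtkv khyvk
Hunk 3: at line 2 remove [vco,bveb,use] add [icxsg] -> 5 lines: nqhc rwg icxsg krtkv khyvk
Hunk 4: at line 1 remove [icxsg] add [abc] -> 5 lines: nqhc rwg abc krtkv khyvk
Hunk 5: at line 1 remove [abc] add [wnle] -> 5 lines: nqhc rwg wnle krtkv khyvk
Hunk 6: at line 2 remove [wnle,krtkv] add [aukcd] -> 4 lines: nqhc rwg aukcd khyvk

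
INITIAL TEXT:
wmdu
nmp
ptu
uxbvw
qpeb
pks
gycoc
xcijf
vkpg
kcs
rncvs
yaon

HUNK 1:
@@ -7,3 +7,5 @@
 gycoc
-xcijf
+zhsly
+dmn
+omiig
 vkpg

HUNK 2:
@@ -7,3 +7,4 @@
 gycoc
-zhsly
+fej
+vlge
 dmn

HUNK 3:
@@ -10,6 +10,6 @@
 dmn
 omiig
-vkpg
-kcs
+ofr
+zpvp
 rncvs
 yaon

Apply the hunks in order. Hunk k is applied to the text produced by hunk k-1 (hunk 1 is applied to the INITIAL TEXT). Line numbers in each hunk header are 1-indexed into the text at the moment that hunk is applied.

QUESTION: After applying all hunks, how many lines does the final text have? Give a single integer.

Answer: 15

Derivation:
Hunk 1: at line 7 remove [xcijf] add [zhsly,dmn,omiig] -> 14 lines: wmdu nmp ptu uxbvw qpeb pks gycoc zhsly dmn omiig vkpg kcs rncvs yaon
Hunk 2: at line 7 remove [zhsly] add [fej,vlge] -> 15 lines: wmdu nmp ptu uxbvw qpeb pks gycoc fej vlge dmn omiig vkpg kcs rncvs yaon
Hunk 3: at line 10 remove [vkpg,kcs] add [ofr,zpvp] -> 15 lines: wmdu nmp ptu uxbvw qpeb pks gycoc fej vlge dmn omiig ofr zpvp rncvs yaon
Final line count: 15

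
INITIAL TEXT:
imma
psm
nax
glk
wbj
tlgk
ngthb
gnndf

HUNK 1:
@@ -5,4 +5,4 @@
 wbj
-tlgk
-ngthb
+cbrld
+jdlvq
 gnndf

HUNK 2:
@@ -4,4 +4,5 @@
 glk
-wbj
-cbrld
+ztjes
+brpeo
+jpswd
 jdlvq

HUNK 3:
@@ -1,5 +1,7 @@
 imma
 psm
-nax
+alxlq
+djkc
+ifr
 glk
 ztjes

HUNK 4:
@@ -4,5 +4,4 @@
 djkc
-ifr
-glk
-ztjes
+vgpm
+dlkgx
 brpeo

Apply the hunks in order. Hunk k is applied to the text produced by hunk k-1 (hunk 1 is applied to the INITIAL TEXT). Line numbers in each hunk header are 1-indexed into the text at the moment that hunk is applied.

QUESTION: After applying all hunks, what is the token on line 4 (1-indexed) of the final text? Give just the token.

Hunk 1: at line 5 remove [tlgk,ngthb] add [cbrld,jdlvq] -> 8 lines: imma psm nax glk wbj cbrld jdlvq gnndf
Hunk 2: at line 4 remove [wbj,cbrld] add [ztjes,brpeo,jpswd] -> 9 lines: imma psm nax glk ztjes brpeo jpswd jdlvq gnndf
Hunk 3: at line 1 remove [nax] add [alxlq,djkc,ifr] -> 11 lines: imma psm alxlq djkc ifr glk ztjes brpeo jpswd jdlvq gnndf
Hunk 4: at line 4 remove [ifr,glk,ztjes] add [vgpm,dlkgx] -> 10 lines: imma psm alxlq djkc vgpm dlkgx brpeo jpswd jdlvq gnndf
Final line 4: djkc

Answer: djkc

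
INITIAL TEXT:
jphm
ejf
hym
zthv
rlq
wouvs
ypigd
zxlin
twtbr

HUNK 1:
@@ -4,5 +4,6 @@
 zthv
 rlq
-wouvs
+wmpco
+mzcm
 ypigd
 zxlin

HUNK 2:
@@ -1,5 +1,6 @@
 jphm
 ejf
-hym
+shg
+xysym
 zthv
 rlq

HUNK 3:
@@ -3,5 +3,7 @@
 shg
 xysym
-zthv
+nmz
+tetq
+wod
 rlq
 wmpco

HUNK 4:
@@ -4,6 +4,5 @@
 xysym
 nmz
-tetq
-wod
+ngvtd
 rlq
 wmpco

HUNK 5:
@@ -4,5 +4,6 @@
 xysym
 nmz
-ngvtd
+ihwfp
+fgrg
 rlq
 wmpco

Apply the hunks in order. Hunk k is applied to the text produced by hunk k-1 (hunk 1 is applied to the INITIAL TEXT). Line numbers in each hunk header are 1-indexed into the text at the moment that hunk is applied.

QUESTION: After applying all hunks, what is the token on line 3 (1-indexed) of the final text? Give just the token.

Hunk 1: at line 4 remove [wouvs] add [wmpco,mzcm] -> 10 lines: jphm ejf hym zthv rlq wmpco mzcm ypigd zxlin twtbr
Hunk 2: at line 1 remove [hym] add [shg,xysym] -> 11 lines: jphm ejf shg xysym zthv rlq wmpco mzcm ypigd zxlin twtbr
Hunk 3: at line 3 remove [zthv] add [nmz,tetq,wod] -> 13 lines: jphm ejf shg xysym nmz tetq wod rlq wmpco mzcm ypigd zxlin twtbr
Hunk 4: at line 4 remove [tetq,wod] add [ngvtd] -> 12 lines: jphm ejf shg xysym nmz ngvtd rlq wmpco mzcm ypigd zxlin twtbr
Hunk 5: at line 4 remove [ngvtd] add [ihwfp,fgrg] -> 13 lines: jphm ejf shg xysym nmz ihwfp fgrg rlq wmpco mzcm ypigd zxlin twtbr
Final line 3: shg

Answer: shg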